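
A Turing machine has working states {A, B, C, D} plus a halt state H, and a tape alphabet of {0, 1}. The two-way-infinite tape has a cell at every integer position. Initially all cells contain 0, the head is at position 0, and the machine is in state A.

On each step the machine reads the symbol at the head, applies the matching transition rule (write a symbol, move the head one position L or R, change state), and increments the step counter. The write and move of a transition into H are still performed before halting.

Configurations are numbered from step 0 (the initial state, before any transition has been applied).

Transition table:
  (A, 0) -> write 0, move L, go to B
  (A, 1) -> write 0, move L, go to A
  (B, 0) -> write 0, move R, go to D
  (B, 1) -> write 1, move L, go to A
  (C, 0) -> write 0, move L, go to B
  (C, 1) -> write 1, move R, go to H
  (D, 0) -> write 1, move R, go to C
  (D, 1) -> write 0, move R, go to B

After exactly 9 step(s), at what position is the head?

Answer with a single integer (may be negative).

Answer: 1

Derivation:
Step 1: in state A at pos 0, read 0 -> (A,0)->write 0,move L,goto B. Now: state=B, head=-1, tape[-2..1]=0000 (head:  ^)
Step 2: in state B at pos -1, read 0 -> (B,0)->write 0,move R,goto D. Now: state=D, head=0, tape[-2..1]=0000 (head:   ^)
Step 3: in state D at pos 0, read 0 -> (D,0)->write 1,move R,goto C. Now: state=C, head=1, tape[-2..2]=00100 (head:    ^)
Step 4: in state C at pos 1, read 0 -> (C,0)->write 0,move L,goto B. Now: state=B, head=0, tape[-2..2]=00100 (head:   ^)
Step 5: in state B at pos 0, read 1 -> (B,1)->write 1,move L,goto A. Now: state=A, head=-1, tape[-2..2]=00100 (head:  ^)
Step 6: in state A at pos -1, read 0 -> (A,0)->write 0,move L,goto B. Now: state=B, head=-2, tape[-3..2]=000100 (head:  ^)
Step 7: in state B at pos -2, read 0 -> (B,0)->write 0,move R,goto D. Now: state=D, head=-1, tape[-3..2]=000100 (head:   ^)
Step 8: in state D at pos -1, read 0 -> (D,0)->write 1,move R,goto C. Now: state=C, head=0, tape[-3..2]=001100 (head:    ^)
Step 9: in state C at pos 0, read 1 -> (C,1)->write 1,move R,goto H. Now: state=H, head=1, tape[-3..2]=001100 (head:     ^)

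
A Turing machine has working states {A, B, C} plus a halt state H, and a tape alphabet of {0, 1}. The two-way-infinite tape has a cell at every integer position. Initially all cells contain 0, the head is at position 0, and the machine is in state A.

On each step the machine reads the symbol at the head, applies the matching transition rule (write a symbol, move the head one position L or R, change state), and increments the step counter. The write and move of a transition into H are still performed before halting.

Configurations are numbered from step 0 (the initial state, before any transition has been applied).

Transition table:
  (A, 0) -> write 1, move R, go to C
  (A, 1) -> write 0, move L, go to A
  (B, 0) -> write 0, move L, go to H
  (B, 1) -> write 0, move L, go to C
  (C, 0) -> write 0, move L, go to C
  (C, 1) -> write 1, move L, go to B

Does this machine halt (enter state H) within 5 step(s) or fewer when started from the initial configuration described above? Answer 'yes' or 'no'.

Step 1: in state A at pos 0, read 0 -> (A,0)->write 1,move R,goto C. Now: state=C, head=1, tape[-1..2]=0100 (head:   ^)
Step 2: in state C at pos 1, read 0 -> (C,0)->write 0,move L,goto C. Now: state=C, head=0, tape[-1..2]=0100 (head:  ^)
Step 3: in state C at pos 0, read 1 -> (C,1)->write 1,move L,goto B. Now: state=B, head=-1, tape[-2..2]=00100 (head:  ^)
Step 4: in state B at pos -1, read 0 -> (B,0)->write 0,move L,goto H. Now: state=H, head=-2, tape[-3..2]=000100 (head:  ^)
State H reached at step 4; 4 <= 5 -> yes

Answer: yes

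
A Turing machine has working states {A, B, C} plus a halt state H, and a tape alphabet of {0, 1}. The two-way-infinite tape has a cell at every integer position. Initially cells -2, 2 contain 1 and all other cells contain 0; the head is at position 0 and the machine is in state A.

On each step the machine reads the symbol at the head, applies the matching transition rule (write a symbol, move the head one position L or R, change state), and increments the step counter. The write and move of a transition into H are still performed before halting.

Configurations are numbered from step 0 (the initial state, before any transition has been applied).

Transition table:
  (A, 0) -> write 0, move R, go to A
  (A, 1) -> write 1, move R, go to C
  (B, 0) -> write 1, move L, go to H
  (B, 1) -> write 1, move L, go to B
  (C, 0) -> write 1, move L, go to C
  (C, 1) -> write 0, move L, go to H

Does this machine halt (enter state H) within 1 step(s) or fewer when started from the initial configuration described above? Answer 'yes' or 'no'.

Answer: no

Derivation:
Step 1: in state A at pos 0, read 0 -> (A,0)->write 0,move R,goto A. Now: state=A, head=1, tape[-3..3]=0100010 (head:     ^)
After 1 step(s): state = A (not H) -> not halted within 1 -> no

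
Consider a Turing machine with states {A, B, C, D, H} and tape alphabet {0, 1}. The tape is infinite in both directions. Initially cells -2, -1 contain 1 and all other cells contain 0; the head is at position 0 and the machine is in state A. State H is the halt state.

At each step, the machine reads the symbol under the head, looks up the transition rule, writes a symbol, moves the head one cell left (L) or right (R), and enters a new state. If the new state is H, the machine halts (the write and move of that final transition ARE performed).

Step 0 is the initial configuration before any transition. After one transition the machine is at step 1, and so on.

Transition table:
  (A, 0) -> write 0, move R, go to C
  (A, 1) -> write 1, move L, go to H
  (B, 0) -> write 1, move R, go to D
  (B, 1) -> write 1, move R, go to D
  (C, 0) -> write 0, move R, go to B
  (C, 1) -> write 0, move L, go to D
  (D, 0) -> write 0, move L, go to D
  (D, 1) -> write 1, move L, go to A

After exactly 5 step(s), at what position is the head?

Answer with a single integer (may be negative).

Step 1: in state A at pos 0, read 0 -> (A,0)->write 0,move R,goto C. Now: state=C, head=1, tape[-3..2]=011000 (head:     ^)
Step 2: in state C at pos 1, read 0 -> (C,0)->write 0,move R,goto B. Now: state=B, head=2, tape[-3..3]=0110000 (head:      ^)
Step 3: in state B at pos 2, read 0 -> (B,0)->write 1,move R,goto D. Now: state=D, head=3, tape[-3..4]=01100100 (head:       ^)
Step 4: in state D at pos 3, read 0 -> (D,0)->write 0,move L,goto D. Now: state=D, head=2, tape[-3..4]=01100100 (head:      ^)
Step 5: in state D at pos 2, read 1 -> (D,1)->write 1,move L,goto A. Now: state=A, head=1, tape[-3..4]=01100100 (head:     ^)

Answer: 1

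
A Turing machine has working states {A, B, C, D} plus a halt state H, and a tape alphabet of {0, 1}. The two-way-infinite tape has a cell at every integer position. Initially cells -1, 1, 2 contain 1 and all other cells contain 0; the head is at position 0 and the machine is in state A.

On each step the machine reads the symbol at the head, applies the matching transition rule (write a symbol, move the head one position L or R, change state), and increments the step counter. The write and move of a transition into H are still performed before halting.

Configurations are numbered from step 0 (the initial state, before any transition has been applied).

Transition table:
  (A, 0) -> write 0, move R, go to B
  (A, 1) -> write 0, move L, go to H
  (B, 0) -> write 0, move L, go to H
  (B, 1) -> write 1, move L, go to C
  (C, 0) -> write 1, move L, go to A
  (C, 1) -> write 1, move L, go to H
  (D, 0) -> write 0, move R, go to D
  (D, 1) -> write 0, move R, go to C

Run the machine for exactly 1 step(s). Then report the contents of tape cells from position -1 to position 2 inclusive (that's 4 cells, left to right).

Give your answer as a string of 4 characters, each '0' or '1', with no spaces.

Step 1: in state A at pos 0, read 0 -> (A,0)->write 0,move R,goto B. Now: state=B, head=1, tape[-2..3]=010110 (head:    ^)

Answer: 1011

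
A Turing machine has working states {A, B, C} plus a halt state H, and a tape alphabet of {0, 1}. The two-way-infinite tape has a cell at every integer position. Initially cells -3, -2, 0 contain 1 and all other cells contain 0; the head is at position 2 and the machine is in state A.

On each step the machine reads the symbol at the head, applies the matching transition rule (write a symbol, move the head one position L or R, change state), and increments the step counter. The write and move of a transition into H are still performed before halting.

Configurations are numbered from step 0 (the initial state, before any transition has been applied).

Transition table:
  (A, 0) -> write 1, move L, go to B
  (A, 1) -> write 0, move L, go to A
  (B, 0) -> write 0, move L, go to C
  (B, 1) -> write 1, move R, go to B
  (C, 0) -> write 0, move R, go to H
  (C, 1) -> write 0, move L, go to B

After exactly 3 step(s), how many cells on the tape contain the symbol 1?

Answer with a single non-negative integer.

Step 1: in state A at pos 2, read 0 -> (A,0)->write 1,move L,goto B. Now: state=B, head=1, tape[-4..3]=01101010 (head:      ^)
Step 2: in state B at pos 1, read 0 -> (B,0)->write 0,move L,goto C. Now: state=C, head=0, tape[-4..3]=01101010 (head:     ^)
Step 3: in state C at pos 0, read 1 -> (C,1)->write 0,move L,goto B. Now: state=B, head=-1, tape[-4..3]=01100010 (head:    ^)
Cells containing 1 after step 3: {-3, -2, 2} -> 3 cell(s)

Answer: 3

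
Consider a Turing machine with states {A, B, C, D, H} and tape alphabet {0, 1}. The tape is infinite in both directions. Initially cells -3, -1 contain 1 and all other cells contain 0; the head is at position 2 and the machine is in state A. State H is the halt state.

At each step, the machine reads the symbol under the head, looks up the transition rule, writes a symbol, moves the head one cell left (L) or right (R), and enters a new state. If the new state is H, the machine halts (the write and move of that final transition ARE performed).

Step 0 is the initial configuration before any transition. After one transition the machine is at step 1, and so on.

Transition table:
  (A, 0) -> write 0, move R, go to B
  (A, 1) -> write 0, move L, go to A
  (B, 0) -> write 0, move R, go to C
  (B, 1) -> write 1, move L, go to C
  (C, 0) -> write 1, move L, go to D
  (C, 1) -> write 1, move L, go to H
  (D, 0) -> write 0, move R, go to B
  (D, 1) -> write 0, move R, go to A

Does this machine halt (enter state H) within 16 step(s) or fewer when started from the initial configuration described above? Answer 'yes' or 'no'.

Answer: no

Derivation:
Step 1: in state A at pos 2, read 0 -> (A,0)->write 0,move R,goto B. Now: state=B, head=3, tape[-4..4]=010100000 (head:        ^)
Step 2: in state B at pos 3, read 0 -> (B,0)->write 0,move R,goto C. Now: state=C, head=4, tape[-4..5]=0101000000 (head:         ^)
Step 3: in state C at pos 4, read 0 -> (C,0)->write 1,move L,goto D. Now: state=D, head=3, tape[-4..5]=0101000010 (head:        ^)
Step 4: in state D at pos 3, read 0 -> (D,0)->write 0,move R,goto B. Now: state=B, head=4, tape[-4..5]=0101000010 (head:         ^)
Step 5: in state B at pos 4, read 1 -> (B,1)->write 1,move L,goto C. Now: state=C, head=3, tape[-4..5]=0101000010 (head:        ^)
Step 6: in state C at pos 3, read 0 -> (C,0)->write 1,move L,goto D. Now: state=D, head=2, tape[-4..5]=0101000110 (head:       ^)
Step 7: in state D at pos 2, read 0 -> (D,0)->write 0,move R,goto B. Now: state=B, head=3, tape[-4..5]=0101000110 (head:        ^)
Step 8: in state B at pos 3, read 1 -> (B,1)->write 1,move L,goto C. Now: state=C, head=2, tape[-4..5]=0101000110 (head:       ^)
Step 9: in state C at pos 2, read 0 -> (C,0)->write 1,move L,goto D. Now: state=D, head=1, tape[-4..5]=0101001110 (head:      ^)
Step 10: in state D at pos 1, read 0 -> (D,0)->write 0,move R,goto B. Now: state=B, head=2, tape[-4..5]=0101001110 (head:       ^)
Step 11: in state B at pos 2, read 1 -> (B,1)->write 1,move L,goto C. Now: state=C, head=1, tape[-4..5]=0101001110 (head:      ^)
Step 12: in state C at pos 1, read 0 -> (C,0)->write 1,move L,goto D. Now: state=D, head=0, tape[-4..5]=0101011110 (head:     ^)
Step 13: in state D at pos 0, read 0 -> (D,0)->write 0,move R,goto B. Now: state=B, head=1, tape[-4..5]=0101011110 (head:      ^)
Step 14: in state B at pos 1, read 1 -> (B,1)->write 1,move L,goto C. Now: state=C, head=0, tape[-4..5]=0101011110 (head:     ^)
Step 15: in state C at pos 0, read 0 -> (C,0)->write 1,move L,goto D. Now: state=D, head=-1, tape[-4..5]=0101111110 (head:    ^)
Step 16: in state D at pos -1, read 1 -> (D,1)->write 0,move R,goto A. Now: state=A, head=0, tape[-4..5]=0100111110 (head:     ^)
After 16 step(s): state = A (not H) -> not halted within 16 -> no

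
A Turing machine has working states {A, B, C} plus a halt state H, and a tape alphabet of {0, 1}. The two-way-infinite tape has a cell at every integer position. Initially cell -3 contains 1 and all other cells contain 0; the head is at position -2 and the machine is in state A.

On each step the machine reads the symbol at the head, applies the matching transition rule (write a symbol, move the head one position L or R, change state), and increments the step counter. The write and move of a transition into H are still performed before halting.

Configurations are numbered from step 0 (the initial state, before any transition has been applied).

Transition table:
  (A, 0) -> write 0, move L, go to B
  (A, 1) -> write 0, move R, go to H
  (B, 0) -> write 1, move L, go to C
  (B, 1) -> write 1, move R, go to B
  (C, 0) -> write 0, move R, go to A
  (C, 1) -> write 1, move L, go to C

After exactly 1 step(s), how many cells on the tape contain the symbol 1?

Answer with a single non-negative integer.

Answer: 1

Derivation:
Step 1: in state A at pos -2, read 0 -> (A,0)->write 0,move L,goto B. Now: state=B, head=-3, tape[-4..-1]=0100 (head:  ^)
Cells containing 1 after step 1: {-3} -> 1 cell(s)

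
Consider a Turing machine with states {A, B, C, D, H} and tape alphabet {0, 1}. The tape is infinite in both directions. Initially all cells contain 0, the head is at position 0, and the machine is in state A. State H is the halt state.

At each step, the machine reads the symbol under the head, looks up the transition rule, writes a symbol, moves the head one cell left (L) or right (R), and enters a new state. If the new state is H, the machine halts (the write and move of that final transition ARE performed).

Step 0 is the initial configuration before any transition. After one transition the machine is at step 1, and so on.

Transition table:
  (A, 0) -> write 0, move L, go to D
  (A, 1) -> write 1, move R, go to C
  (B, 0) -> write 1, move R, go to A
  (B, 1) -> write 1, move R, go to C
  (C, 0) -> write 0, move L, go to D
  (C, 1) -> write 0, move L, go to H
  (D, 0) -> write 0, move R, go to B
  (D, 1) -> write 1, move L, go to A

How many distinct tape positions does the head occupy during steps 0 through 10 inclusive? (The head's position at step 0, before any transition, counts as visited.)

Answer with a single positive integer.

Answer: 4

Derivation:
Step 1: in state A at pos 0, read 0 -> (A,0)->write 0,move L,goto D. Now: state=D, head=-1, tape[-2..1]=0000 (head:  ^)
Step 2: in state D at pos -1, read 0 -> (D,0)->write 0,move R,goto B. Now: state=B, head=0, tape[-2..1]=0000 (head:   ^)
Step 3: in state B at pos 0, read 0 -> (B,0)->write 1,move R,goto A. Now: state=A, head=1, tape[-2..2]=00100 (head:    ^)
Step 4: in state A at pos 1, read 0 -> (A,0)->write 0,move L,goto D. Now: state=D, head=0, tape[-2..2]=00100 (head:   ^)
Step 5: in state D at pos 0, read 1 -> (D,1)->write 1,move L,goto A. Now: state=A, head=-1, tape[-2..2]=00100 (head:  ^)
Step 6: in state A at pos -1, read 0 -> (A,0)->write 0,move L,goto D. Now: state=D, head=-2, tape[-3..2]=000100 (head:  ^)
Step 7: in state D at pos -2, read 0 -> (D,0)->write 0,move R,goto B. Now: state=B, head=-1, tape[-3..2]=000100 (head:   ^)
Step 8: in state B at pos -1, read 0 -> (B,0)->write 1,move R,goto A. Now: state=A, head=0, tape[-3..2]=001100 (head:    ^)
Step 9: in state A at pos 0, read 1 -> (A,1)->write 1,move R,goto C. Now: state=C, head=1, tape[-3..2]=001100 (head:     ^)
Step 10: in state C at pos 1, read 0 -> (C,0)->write 0,move L,goto D. Now: state=D, head=0, tape[-3..2]=001100 (head:    ^)
Head positions at steps 0..10: starting at 0, distinct positions visited = {-2, -1, 0, 1} -> 4 position(s)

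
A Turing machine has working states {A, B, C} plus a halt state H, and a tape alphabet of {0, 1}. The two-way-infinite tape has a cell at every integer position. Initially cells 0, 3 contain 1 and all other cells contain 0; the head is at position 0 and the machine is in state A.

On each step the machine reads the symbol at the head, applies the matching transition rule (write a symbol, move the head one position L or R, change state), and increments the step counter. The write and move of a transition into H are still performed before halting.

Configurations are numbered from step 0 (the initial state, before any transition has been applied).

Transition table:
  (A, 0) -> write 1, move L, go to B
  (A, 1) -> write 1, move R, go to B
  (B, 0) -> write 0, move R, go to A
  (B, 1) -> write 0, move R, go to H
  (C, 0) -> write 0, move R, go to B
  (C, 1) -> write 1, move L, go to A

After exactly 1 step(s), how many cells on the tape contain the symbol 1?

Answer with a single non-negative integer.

Answer: 2

Derivation:
Step 1: in state A at pos 0, read 1 -> (A,1)->write 1,move R,goto B. Now: state=B, head=1, tape[-1..4]=010010 (head:   ^)
Cells containing 1 after step 1: {0, 3} -> 2 cell(s)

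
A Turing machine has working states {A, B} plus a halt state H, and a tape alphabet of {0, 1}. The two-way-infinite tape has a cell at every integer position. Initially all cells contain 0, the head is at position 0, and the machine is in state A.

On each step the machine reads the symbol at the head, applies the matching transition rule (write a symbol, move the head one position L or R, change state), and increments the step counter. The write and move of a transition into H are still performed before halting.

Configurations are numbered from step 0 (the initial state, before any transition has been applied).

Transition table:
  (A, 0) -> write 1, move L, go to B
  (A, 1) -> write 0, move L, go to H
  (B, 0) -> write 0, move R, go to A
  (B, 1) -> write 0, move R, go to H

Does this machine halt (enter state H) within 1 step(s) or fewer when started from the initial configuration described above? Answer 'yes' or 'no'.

Answer: no

Derivation:
Step 1: in state A at pos 0, read 0 -> (A,0)->write 1,move L,goto B. Now: state=B, head=-1, tape[-2..1]=0010 (head:  ^)
After 1 step(s): state = B (not H) -> not halted within 1 -> no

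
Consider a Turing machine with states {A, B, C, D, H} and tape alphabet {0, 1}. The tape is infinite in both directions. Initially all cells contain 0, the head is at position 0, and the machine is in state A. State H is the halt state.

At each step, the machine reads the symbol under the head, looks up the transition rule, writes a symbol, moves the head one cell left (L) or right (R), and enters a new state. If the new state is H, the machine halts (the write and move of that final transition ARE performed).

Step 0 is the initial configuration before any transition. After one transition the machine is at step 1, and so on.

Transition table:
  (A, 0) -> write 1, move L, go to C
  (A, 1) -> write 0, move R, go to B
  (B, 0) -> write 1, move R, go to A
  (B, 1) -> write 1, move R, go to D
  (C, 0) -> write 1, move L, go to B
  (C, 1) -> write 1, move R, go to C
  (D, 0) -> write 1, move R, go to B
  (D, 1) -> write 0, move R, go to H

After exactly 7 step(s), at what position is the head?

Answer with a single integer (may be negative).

Step 1: in state A at pos 0, read 0 -> (A,0)->write 1,move L,goto C. Now: state=C, head=-1, tape[-2..1]=0010 (head:  ^)
Step 2: in state C at pos -1, read 0 -> (C,0)->write 1,move L,goto B. Now: state=B, head=-2, tape[-3..1]=00110 (head:  ^)
Step 3: in state B at pos -2, read 0 -> (B,0)->write 1,move R,goto A. Now: state=A, head=-1, tape[-3..1]=01110 (head:   ^)
Step 4: in state A at pos -1, read 1 -> (A,1)->write 0,move R,goto B. Now: state=B, head=0, tape[-3..1]=01010 (head:    ^)
Step 5: in state B at pos 0, read 1 -> (B,1)->write 1,move R,goto D. Now: state=D, head=1, tape[-3..2]=010100 (head:     ^)
Step 6: in state D at pos 1, read 0 -> (D,0)->write 1,move R,goto B. Now: state=B, head=2, tape[-3..3]=0101100 (head:      ^)
Step 7: in state B at pos 2, read 0 -> (B,0)->write 1,move R,goto A. Now: state=A, head=3, tape[-3..4]=01011100 (head:       ^)

Answer: 3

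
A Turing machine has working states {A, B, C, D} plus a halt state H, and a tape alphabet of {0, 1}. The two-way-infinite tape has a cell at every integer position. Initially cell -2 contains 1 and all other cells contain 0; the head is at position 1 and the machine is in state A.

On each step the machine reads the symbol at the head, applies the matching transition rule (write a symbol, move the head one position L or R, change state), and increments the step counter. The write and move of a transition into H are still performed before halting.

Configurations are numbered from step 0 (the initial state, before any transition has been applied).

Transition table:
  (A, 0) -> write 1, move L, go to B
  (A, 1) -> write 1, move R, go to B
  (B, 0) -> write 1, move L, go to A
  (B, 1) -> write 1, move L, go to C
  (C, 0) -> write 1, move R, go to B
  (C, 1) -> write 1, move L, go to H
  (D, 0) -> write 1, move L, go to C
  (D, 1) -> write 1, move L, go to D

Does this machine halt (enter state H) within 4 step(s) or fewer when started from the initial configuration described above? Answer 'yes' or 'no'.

Answer: no

Derivation:
Step 1: in state A at pos 1, read 0 -> (A,0)->write 1,move L,goto B. Now: state=B, head=0, tape[-3..2]=010010 (head:    ^)
Step 2: in state B at pos 0, read 0 -> (B,0)->write 1,move L,goto A. Now: state=A, head=-1, tape[-3..2]=010110 (head:   ^)
Step 3: in state A at pos -1, read 0 -> (A,0)->write 1,move L,goto B. Now: state=B, head=-2, tape[-3..2]=011110 (head:  ^)
Step 4: in state B at pos -2, read 1 -> (B,1)->write 1,move L,goto C. Now: state=C, head=-3, tape[-4..2]=0011110 (head:  ^)
After 4 step(s): state = C (not H) -> not halted within 4 -> no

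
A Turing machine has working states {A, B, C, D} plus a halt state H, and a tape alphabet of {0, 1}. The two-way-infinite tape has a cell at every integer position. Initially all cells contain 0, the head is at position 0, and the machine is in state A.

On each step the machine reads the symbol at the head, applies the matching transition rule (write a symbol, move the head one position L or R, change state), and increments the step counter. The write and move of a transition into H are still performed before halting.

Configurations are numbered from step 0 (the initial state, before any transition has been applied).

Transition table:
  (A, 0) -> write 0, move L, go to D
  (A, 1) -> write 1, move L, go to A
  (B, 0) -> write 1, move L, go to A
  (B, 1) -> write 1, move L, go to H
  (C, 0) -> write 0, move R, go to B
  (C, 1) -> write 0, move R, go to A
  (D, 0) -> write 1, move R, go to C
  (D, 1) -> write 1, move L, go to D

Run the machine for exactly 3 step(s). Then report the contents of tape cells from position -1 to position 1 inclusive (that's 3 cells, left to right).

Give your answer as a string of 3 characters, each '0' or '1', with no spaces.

Answer: 100

Derivation:
Step 1: in state A at pos 0, read 0 -> (A,0)->write 0,move L,goto D. Now: state=D, head=-1, tape[-2..1]=0000 (head:  ^)
Step 2: in state D at pos -1, read 0 -> (D,0)->write 1,move R,goto C. Now: state=C, head=0, tape[-2..1]=0100 (head:   ^)
Step 3: in state C at pos 0, read 0 -> (C,0)->write 0,move R,goto B. Now: state=B, head=1, tape[-2..2]=01000 (head:    ^)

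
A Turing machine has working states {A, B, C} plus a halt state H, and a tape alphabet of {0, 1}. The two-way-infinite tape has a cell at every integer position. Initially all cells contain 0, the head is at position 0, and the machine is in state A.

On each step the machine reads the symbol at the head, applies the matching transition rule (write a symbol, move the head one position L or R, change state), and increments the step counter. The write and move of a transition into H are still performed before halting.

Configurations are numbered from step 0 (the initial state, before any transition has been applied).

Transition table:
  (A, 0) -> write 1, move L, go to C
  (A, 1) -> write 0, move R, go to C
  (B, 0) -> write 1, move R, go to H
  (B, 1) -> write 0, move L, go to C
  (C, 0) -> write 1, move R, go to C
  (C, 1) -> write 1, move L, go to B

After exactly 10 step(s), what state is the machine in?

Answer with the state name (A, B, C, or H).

Step 1: in state A at pos 0, read 0 -> (A,0)->write 1,move L,goto C. Now: state=C, head=-1, tape[-2..1]=0010 (head:  ^)
Step 2: in state C at pos -1, read 0 -> (C,0)->write 1,move R,goto C. Now: state=C, head=0, tape[-2..1]=0110 (head:   ^)
Step 3: in state C at pos 0, read 1 -> (C,1)->write 1,move L,goto B. Now: state=B, head=-1, tape[-2..1]=0110 (head:  ^)
Step 4: in state B at pos -1, read 1 -> (B,1)->write 0,move L,goto C. Now: state=C, head=-2, tape[-3..1]=00010 (head:  ^)
Step 5: in state C at pos -2, read 0 -> (C,0)->write 1,move R,goto C. Now: state=C, head=-1, tape[-3..1]=01010 (head:   ^)
Step 6: in state C at pos -1, read 0 -> (C,0)->write 1,move R,goto C. Now: state=C, head=0, tape[-3..1]=01110 (head:    ^)
Step 7: in state C at pos 0, read 1 -> (C,1)->write 1,move L,goto B. Now: state=B, head=-1, tape[-3..1]=01110 (head:   ^)
Step 8: in state B at pos -1, read 1 -> (B,1)->write 0,move L,goto C. Now: state=C, head=-2, tape[-3..1]=01010 (head:  ^)
Step 9: in state C at pos -2, read 1 -> (C,1)->write 1,move L,goto B. Now: state=B, head=-3, tape[-4..1]=001010 (head:  ^)
Step 10: in state B at pos -3, read 0 -> (B,0)->write 1,move R,goto H. Now: state=H, head=-2, tape[-4..1]=011010 (head:   ^)

Answer: H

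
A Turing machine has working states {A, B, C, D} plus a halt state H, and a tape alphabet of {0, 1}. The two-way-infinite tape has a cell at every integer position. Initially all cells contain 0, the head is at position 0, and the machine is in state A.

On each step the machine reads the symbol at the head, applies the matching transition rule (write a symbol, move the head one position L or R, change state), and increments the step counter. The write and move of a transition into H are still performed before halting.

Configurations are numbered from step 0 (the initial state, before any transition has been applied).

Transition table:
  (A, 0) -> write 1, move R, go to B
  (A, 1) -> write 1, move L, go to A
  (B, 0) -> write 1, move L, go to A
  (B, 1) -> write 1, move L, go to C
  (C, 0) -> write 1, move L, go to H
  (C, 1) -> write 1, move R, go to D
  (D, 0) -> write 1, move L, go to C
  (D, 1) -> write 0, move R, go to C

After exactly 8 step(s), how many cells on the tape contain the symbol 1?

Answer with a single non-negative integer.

Answer: 2

Derivation:
Step 1: in state A at pos 0, read 0 -> (A,0)->write 1,move R,goto B. Now: state=B, head=1, tape[-1..2]=0100 (head:   ^)
Step 2: in state B at pos 1, read 0 -> (B,0)->write 1,move L,goto A. Now: state=A, head=0, tape[-1..2]=0110 (head:  ^)
Step 3: in state A at pos 0, read 1 -> (A,1)->write 1,move L,goto A. Now: state=A, head=-1, tape[-2..2]=00110 (head:  ^)
Step 4: in state A at pos -1, read 0 -> (A,0)->write 1,move R,goto B. Now: state=B, head=0, tape[-2..2]=01110 (head:   ^)
Step 5: in state B at pos 0, read 1 -> (B,1)->write 1,move L,goto C. Now: state=C, head=-1, tape[-2..2]=01110 (head:  ^)
Step 6: in state C at pos -1, read 1 -> (C,1)->write 1,move R,goto D. Now: state=D, head=0, tape[-2..2]=01110 (head:   ^)
Step 7: in state D at pos 0, read 1 -> (D,1)->write 0,move R,goto C. Now: state=C, head=1, tape[-2..2]=01010 (head:    ^)
Step 8: in state C at pos 1, read 1 -> (C,1)->write 1,move R,goto D. Now: state=D, head=2, tape[-2..3]=010100 (head:     ^)
Cells containing 1 after step 8: {-1, 1} -> 2 cell(s)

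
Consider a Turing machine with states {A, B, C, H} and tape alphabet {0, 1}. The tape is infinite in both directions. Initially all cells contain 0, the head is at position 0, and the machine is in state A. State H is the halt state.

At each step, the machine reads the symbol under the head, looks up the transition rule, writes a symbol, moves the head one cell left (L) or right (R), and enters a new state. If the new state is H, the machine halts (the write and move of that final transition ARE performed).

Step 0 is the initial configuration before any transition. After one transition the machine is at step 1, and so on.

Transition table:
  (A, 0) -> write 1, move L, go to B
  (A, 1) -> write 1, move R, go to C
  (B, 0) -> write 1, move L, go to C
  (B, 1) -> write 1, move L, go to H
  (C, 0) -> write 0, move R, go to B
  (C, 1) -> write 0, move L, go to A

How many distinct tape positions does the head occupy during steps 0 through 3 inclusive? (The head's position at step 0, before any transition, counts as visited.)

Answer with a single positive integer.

Answer: 3

Derivation:
Step 1: in state A at pos 0, read 0 -> (A,0)->write 1,move L,goto B. Now: state=B, head=-1, tape[-2..1]=0010 (head:  ^)
Step 2: in state B at pos -1, read 0 -> (B,0)->write 1,move L,goto C. Now: state=C, head=-2, tape[-3..1]=00110 (head:  ^)
Step 3: in state C at pos -2, read 0 -> (C,0)->write 0,move R,goto B. Now: state=B, head=-1, tape[-3..1]=00110 (head:   ^)
Head positions at steps 0..3: starting at 0, distinct positions visited = {-2, -1, 0} -> 3 position(s)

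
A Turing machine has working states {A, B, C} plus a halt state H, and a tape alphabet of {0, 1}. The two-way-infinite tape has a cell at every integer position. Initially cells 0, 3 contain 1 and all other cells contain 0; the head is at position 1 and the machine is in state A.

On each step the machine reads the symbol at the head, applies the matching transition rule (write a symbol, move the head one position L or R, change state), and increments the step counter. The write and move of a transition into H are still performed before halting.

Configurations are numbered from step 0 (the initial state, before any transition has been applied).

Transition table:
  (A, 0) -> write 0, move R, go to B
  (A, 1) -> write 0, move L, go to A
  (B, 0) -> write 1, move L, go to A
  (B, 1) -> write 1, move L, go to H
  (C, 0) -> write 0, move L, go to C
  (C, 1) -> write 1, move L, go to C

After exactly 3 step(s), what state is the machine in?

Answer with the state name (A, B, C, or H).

Step 1: in state A at pos 1, read 0 -> (A,0)->write 0,move R,goto B. Now: state=B, head=2, tape[-1..4]=010010 (head:    ^)
Step 2: in state B at pos 2, read 0 -> (B,0)->write 1,move L,goto A. Now: state=A, head=1, tape[-1..4]=010110 (head:   ^)
Step 3: in state A at pos 1, read 0 -> (A,0)->write 0,move R,goto B. Now: state=B, head=2, tape[-1..4]=010110 (head:    ^)

Answer: B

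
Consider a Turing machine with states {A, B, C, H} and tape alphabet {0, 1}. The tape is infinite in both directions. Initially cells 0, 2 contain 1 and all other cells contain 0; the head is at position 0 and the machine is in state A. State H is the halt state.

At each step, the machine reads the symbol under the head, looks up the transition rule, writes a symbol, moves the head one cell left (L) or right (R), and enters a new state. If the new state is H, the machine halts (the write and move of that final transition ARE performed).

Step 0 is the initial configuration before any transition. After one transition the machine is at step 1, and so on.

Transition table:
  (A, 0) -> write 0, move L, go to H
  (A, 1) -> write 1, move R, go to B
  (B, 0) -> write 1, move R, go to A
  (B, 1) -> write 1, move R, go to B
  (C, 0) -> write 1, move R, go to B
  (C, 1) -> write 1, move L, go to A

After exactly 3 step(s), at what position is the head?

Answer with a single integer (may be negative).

Step 1: in state A at pos 0, read 1 -> (A,1)->write 1,move R,goto B. Now: state=B, head=1, tape[-1..3]=01010 (head:   ^)
Step 2: in state B at pos 1, read 0 -> (B,0)->write 1,move R,goto A. Now: state=A, head=2, tape[-1..3]=01110 (head:    ^)
Step 3: in state A at pos 2, read 1 -> (A,1)->write 1,move R,goto B. Now: state=B, head=3, tape[-1..4]=011100 (head:     ^)

Answer: 3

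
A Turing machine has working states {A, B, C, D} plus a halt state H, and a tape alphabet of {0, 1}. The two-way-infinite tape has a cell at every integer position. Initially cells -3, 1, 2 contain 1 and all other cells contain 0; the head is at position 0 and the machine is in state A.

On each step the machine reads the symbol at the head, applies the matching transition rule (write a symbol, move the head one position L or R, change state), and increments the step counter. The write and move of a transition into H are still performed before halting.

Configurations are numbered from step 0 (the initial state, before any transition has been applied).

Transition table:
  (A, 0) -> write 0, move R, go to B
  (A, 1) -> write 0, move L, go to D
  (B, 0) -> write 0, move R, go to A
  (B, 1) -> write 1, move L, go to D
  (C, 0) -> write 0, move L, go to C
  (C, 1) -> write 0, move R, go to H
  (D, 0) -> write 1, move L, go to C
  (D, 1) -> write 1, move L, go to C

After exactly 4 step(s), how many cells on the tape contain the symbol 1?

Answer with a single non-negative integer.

Answer: 4

Derivation:
Step 1: in state A at pos 0, read 0 -> (A,0)->write 0,move R,goto B. Now: state=B, head=1, tape[-4..3]=01000110 (head:      ^)
Step 2: in state B at pos 1, read 1 -> (B,1)->write 1,move L,goto D. Now: state=D, head=0, tape[-4..3]=01000110 (head:     ^)
Step 3: in state D at pos 0, read 0 -> (D,0)->write 1,move L,goto C. Now: state=C, head=-1, tape[-4..3]=01001110 (head:    ^)
Step 4: in state C at pos -1, read 0 -> (C,0)->write 0,move L,goto C. Now: state=C, head=-2, tape[-4..3]=01001110 (head:   ^)
Cells containing 1 after step 4: {-3, 0, 1, 2} -> 4 cell(s)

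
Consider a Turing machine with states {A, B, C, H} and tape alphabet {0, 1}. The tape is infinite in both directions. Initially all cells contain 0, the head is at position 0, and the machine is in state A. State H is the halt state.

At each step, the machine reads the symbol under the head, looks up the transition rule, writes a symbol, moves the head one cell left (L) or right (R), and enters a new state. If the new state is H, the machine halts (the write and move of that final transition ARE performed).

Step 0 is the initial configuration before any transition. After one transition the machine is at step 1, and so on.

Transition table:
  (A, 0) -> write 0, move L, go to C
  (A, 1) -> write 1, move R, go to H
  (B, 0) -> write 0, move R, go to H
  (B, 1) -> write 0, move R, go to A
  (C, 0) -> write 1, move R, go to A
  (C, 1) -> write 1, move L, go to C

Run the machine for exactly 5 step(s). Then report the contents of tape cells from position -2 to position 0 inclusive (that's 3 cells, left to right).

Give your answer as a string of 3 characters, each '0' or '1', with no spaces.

Answer: 110

Derivation:
Step 1: in state A at pos 0, read 0 -> (A,0)->write 0,move L,goto C. Now: state=C, head=-1, tape[-2..1]=0000 (head:  ^)
Step 2: in state C at pos -1, read 0 -> (C,0)->write 1,move R,goto A. Now: state=A, head=0, tape[-2..1]=0100 (head:   ^)
Step 3: in state A at pos 0, read 0 -> (A,0)->write 0,move L,goto C. Now: state=C, head=-1, tape[-2..1]=0100 (head:  ^)
Step 4: in state C at pos -1, read 1 -> (C,1)->write 1,move L,goto C. Now: state=C, head=-2, tape[-3..1]=00100 (head:  ^)
Step 5: in state C at pos -2, read 0 -> (C,0)->write 1,move R,goto A. Now: state=A, head=-1, tape[-3..1]=01100 (head:   ^)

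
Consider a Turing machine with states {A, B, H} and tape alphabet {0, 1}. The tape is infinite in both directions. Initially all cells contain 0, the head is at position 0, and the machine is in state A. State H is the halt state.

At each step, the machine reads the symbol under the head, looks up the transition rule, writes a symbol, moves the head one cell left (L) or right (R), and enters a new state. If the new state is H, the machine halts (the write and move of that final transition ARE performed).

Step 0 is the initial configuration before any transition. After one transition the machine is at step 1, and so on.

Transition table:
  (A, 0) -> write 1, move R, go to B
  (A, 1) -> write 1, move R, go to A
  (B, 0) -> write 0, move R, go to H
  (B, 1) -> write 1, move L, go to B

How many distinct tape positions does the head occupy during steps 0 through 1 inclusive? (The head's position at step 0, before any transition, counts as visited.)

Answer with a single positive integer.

Answer: 2

Derivation:
Step 1: in state A at pos 0, read 0 -> (A,0)->write 1,move R,goto B. Now: state=B, head=1, tape[-1..2]=0100 (head:   ^)
Head positions at steps 0..1: starting at 0, distinct positions visited = {0, 1} -> 2 position(s)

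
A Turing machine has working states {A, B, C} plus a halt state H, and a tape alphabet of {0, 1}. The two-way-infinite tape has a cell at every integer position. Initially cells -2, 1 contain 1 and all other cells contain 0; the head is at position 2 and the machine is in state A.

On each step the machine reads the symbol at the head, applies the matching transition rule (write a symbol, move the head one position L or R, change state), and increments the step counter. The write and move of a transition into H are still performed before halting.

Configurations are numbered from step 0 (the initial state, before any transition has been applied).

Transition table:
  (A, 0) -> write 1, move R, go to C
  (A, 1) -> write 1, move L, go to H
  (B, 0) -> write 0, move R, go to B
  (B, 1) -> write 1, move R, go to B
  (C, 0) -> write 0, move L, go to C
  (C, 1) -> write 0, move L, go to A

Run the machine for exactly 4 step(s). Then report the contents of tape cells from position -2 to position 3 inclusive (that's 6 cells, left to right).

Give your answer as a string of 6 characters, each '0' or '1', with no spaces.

Step 1: in state A at pos 2, read 0 -> (A,0)->write 1,move R,goto C. Now: state=C, head=3, tape[-3..4]=01001100 (head:       ^)
Step 2: in state C at pos 3, read 0 -> (C,0)->write 0,move L,goto C. Now: state=C, head=2, tape[-3..4]=01001100 (head:      ^)
Step 3: in state C at pos 2, read 1 -> (C,1)->write 0,move L,goto A. Now: state=A, head=1, tape[-3..4]=01001000 (head:     ^)
Step 4: in state A at pos 1, read 1 -> (A,1)->write 1,move L,goto H. Now: state=H, head=0, tape[-3..4]=01001000 (head:    ^)

Answer: 100100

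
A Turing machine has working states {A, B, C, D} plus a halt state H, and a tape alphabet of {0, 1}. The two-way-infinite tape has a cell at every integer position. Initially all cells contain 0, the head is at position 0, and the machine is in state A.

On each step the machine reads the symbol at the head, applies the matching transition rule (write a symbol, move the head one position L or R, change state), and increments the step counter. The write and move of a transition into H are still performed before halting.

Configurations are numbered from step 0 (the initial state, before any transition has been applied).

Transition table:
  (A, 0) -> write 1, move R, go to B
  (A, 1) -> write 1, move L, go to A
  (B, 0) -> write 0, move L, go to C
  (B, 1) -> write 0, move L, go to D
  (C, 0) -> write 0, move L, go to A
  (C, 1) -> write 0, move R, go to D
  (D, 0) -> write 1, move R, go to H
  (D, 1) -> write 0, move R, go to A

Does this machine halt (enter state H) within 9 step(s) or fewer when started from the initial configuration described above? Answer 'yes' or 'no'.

Step 1: in state A at pos 0, read 0 -> (A,0)->write 1,move R,goto B. Now: state=B, head=1, tape[-1..2]=0100 (head:   ^)
Step 2: in state B at pos 1, read 0 -> (B,0)->write 0,move L,goto C. Now: state=C, head=0, tape[-1..2]=0100 (head:  ^)
Step 3: in state C at pos 0, read 1 -> (C,1)->write 0,move R,goto D. Now: state=D, head=1, tape[-1..2]=0000 (head:   ^)
Step 4: in state D at pos 1, read 0 -> (D,0)->write 1,move R,goto H. Now: state=H, head=2, tape[-1..3]=00100 (head:    ^)
State H reached at step 4; 4 <= 9 -> yes

Answer: yes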